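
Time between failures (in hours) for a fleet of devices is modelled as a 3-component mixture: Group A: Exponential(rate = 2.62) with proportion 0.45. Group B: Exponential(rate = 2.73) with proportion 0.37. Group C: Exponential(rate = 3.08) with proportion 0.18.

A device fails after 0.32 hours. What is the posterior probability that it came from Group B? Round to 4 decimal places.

0.3704

Posterior ∝ prior × likelihood, so P(k | x) ∝ P(Z=k) f_k(x); normalise over all components.
Evaluate each component's likelihood at the observed value:
  L_A = 2.62·e^(−2.62·0.32) = 2.62·e^(−0.8384) = 1.13289
  L_B = 2.73·e^(−2.73·0.32) = 2.73·e^(−0.8736) = 1.13963
  L_C = 3.08·e^(−3.08·0.32) = 3.08·e^(−0.9856) = 1.1495
Prior × likelihood for each component:
  P(Z=A)·L_A = 0.45 × 1.13289 = 0.509802
  P(Z=B)·L_B = 0.37 × 1.13963 = 0.421662
  P(Z=C)·L_C = 0.18 × 1.1495 = 0.206911
Marginal: 0.509802 + 0.421662 + 0.206911 = 1.13837
So the posterior for Group B is 0.421662 / 1.13837 ≈ 0.3704.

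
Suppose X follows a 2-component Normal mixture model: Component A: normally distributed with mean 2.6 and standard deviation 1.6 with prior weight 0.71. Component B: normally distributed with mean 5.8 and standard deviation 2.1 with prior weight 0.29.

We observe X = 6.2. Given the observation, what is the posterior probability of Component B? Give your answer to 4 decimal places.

0.7934

P(component k | x) = π_k·f_k(x) / marginal(x), where marginal(x) = Σ_j π_j·f_j(x).
Component likelihoods at x = 6.2:
  p_A = (1/(1.6·√(2π)))·exp(−(6.2−2.6)²/(2·1.6²)) = 0.249339·exp(-2.53125) = 0.0198373
  p_B = (1/(2.1·√(2π)))·exp(−(6.2−5.8)²/(2·2.1²)) = 0.189973·exp(-0.01814) = 0.186557
Prior × likelihood for each component:
  π_A·p_A = 0.71 × 0.0198373 = 0.0140845
  π_B·p_B = 0.29 × 0.186557 = 0.0541016
Evidence: 0.0140845 + 0.0541016 = 0.0681861
P(Component B | the observation) = 0.0541016 / 0.0681861 ≈ 0.7934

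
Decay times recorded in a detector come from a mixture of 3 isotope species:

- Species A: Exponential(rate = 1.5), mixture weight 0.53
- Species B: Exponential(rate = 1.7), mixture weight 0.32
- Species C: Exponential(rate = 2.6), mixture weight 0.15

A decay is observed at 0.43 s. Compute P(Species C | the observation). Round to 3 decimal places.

0.158

By Bayes' theorem, P(k | x) = P(Z=k) f_k(x) / Σ_j P(Z=j) f_j(x).
Component likelihoods at x = 0.43 s:
  f_A = 1.5·e^(−1.5·0.43) = 1.5·e^(−0.6450) = 0.786994
  f_B = 1.7·e^(−1.7·0.43) = 1.7·e^(−0.7310) = 0.818426
  f_C = 2.6·e^(−2.6·0.43) = 2.6·e^(−1.1180) = 0.850026
Prior × likelihood for each component:
  P(Z=A)·f_A = 0.53 × 0.786994 = 0.417107
  P(Z=B)·f_B = 0.32 × 0.818426 = 0.261896
  P(Z=C)·f_C = 0.15 × 0.850026 = 0.127504
Evidence: 0.417107 + 0.261896 + 0.127504 = 0.806507
Responsibility of Species C: 0.127504 / 0.806507 ≈ 0.158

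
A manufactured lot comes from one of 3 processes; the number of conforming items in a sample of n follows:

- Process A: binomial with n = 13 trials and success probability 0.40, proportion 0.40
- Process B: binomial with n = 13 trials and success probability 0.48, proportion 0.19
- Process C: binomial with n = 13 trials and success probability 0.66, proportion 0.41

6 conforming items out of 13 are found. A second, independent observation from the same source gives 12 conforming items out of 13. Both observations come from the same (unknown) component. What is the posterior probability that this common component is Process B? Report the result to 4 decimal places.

0.0426

Posterior ∝ prior × likelihood, so P(k | x) ∝ π_k f_k(x); normalise over all components.
Since both observations come from the same component, the likelihood for component k is f_k(x₁)·f_k(x₂).
  f_A = [C(13,6)·0.40^6·0.60^7 = 1716·0.004096·0.0279936 = 0.19676] × [0.000130862] = 2.57484e-05
  f_B = [C(13,6)·0.48^6·0.52^7 = 1716·0.0122306·0.0102807 = 0.215769] × [0.00101121] = 0.000218187
  f_C = [C(13,6)·0.66^6·0.34^7 = 1716·0.082654·0.000525234 = 0.0744961] × [0.030196] = 0.00224948
Multiply by the mixture weights:
  π_A·f_A = 0.40 × 2.57484e-05 = 1.02994e-05
  π_B·f_B = 0.19 × 0.000218187 = 4.14556e-05
  π_C·f_C = 0.41 × 0.00224948 = 0.000922288
Evidence: 1.02994e-05 + 4.14556e-05 + 0.000922288 = 0.000974043
P(Process B | x₁,x₂) = 4.14556e-05 / 0.000974043 ≈ 0.0426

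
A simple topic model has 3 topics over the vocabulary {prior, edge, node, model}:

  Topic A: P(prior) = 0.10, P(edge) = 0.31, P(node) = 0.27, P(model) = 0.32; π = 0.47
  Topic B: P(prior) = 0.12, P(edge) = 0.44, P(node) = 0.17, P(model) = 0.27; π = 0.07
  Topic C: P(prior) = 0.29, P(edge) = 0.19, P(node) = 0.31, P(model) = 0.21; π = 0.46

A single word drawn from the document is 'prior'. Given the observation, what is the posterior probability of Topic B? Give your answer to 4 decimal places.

0.0445

P(component k | x) = P(Z=k)·f_k(x) / marginal(x), where marginal(x) = Σ_j P(Z=j)·f_j(x).
Component likelihoods at x = 'prior':
  L_A = P(prior | comp) = 0.10
  L_B = P(prior | comp) = 0.12
  L_C = P(prior | comp) = 0.29
Unnormalised posteriors:
  P(Z=A)·L_A = 0.47 × 0.1 = 0.047
  P(Z=B)·L_B = 0.07 × 0.12 = 0.0084
  P(Z=C)·L_C = 0.46 × 0.29 = 0.1334
Sum: 0.047 + 0.0084 + 0.1334 = 0.1888
P(Topic B | 'prior') ≈ 0.0445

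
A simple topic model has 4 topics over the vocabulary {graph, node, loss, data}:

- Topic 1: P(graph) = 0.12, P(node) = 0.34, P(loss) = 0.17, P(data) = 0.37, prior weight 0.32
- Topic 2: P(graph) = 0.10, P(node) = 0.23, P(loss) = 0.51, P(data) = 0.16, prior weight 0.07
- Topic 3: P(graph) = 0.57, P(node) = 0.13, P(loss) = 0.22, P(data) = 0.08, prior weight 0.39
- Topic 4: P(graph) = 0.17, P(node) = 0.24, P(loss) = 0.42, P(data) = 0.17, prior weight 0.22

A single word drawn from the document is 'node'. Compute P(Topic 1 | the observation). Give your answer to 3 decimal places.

Posterior ∝ prior × likelihood, so P(k | x) ∝ P(Z=k) f_k(x); normalise over all components.
Component likelihoods at x = 'node':
  L_1 = P(node | comp) = 0.34
  L_2 = P(node | comp) = 0.23
  L_3 = P(node | comp) = 0.13
  L_4 = P(node | comp) = 0.24
Prior × likelihood for each component:
  P(Z=1)·L_1 = 0.32 × 0.34 = 0.1088
  P(Z=2)·L_2 = 0.07 × 0.23 = 0.0161
  P(Z=3)·L_3 = 0.39 × 0.13 = 0.0507
  P(Z=4)·L_4 = 0.22 × 0.24 = 0.0528
Sum: 0.1088 + 0.0161 + 0.0507 + 0.0528 = 0.2284
P(Topic 1 | data) ≈ 0.476

0.476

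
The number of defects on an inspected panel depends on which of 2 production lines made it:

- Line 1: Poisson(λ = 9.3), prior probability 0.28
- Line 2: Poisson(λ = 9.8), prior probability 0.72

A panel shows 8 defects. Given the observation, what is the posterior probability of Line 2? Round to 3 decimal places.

0.703

Apply Bayes' rule: the posterior for each component is proportional to its prior times its likelihood at x.
Evaluate each component's likelihood at the observed value:
  L_1 = e^(−9.3)·9.3^8/8! = 0.126883
  L_2 = e^(−9.8)·9.8^8/8! = 0.117004
Weight by the priors:
  π_1·L_1 = 0.28 × 0.126883 = 0.0355273
  π_2·L_2 = 0.72 × 0.117004 = 0.0842432
Marginal: 0.0355273 + 0.0842432 = 0.11977
So the posterior for Line 2 is 0.0842432 / 0.11977 ≈ 0.703.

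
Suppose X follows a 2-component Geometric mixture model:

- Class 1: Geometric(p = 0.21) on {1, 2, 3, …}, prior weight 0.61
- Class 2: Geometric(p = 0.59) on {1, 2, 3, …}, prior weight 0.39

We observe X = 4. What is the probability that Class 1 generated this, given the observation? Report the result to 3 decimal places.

By Bayes' theorem, P(k | x) = P(Z=k) f_k(x) / Σ_j P(Z=j) f_j(x).
Geometric probabilities:
  p_1 = 0.103538
  p_2 = 0.0406634
Unnormalised posteriors:
  P(Z=1)·p_1 = 0.61 × 0.103538 = 0.0631583
  P(Z=2)·p_2 = 0.39 × 0.0406634 = 0.0158587
Normaliser: 0.0631583 + 0.0158587 = 0.079017
So the posterior for Class 1 is 0.0631583 / 0.079017 ≈ 0.799.

0.799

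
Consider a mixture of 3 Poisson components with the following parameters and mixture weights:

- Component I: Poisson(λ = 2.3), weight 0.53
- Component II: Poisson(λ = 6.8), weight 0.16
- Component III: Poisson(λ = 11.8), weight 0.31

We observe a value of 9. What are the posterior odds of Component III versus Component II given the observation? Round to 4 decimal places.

1.8626

Only the two components matter; the odds are (π_i f_i(x)) / (π_j f_j(x)).
Evaluate each component's likelihood at the observed value:
  p_I = e^(−2.3)·2.3^9/9! = 0.000497634
  p_II = e^(−6.8)·6.8^9/9! = 0.0954146
  p_III = e^(−11.8)·11.8^9/9! = 0.0917276
0.0284356 / 0.0152663 ≈ 1.8626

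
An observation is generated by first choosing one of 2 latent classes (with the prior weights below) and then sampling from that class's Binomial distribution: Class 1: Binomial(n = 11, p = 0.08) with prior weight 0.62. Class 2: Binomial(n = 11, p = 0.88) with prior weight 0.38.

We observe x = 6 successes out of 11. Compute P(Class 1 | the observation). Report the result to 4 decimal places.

0.0238

P(component k | x) = P(Z=k)·f_k(x) / marginal(x), where marginal(x) = Σ_j P(Z=j)·f_j(x).
Evaluate each component's likelihood at the observed value:
  p_1 = C(11,6)·0.08^6·0.92^5 = 462·2.62144e-07·0.659082 = 7.98217e-05
  p_2 = C(11,6)·0.88^6·0.12^5 = 462·0.464404·2.48832e-05 = 0.00533881
Unnormalised posteriors:
  P(Z=1)·p_1 = 0.62 × 7.98217e-05 = 4.94895e-05
  P(Z=2)·p_2 = 0.38 × 0.00533881 = 0.00202875
Marginal: 4.94895e-05 + 0.00202875 = 0.00207824
P(Class 1 | data) = 4.94895e-05 / 0.00207824 ≈ 0.0238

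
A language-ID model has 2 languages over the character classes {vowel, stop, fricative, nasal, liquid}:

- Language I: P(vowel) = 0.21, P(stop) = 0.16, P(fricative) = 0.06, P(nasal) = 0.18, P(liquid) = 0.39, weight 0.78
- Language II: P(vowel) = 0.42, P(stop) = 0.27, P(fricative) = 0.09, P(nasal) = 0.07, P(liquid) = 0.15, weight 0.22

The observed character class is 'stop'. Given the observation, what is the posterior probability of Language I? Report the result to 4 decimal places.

Posterior ∝ prior × likelihood, so P(k | x) ∝ w_k f_k(x); normalise over all components.
Categorical probabilities:
  p_I = P(stop | comp) = 0.16
  p_II = P(stop | comp) = 0.27
Multiply by the mixture weights:
  w_I·p_I = 0.78 × 0.16 = 0.1248
  w_II·p_II = 0.22 × 0.27 = 0.0594
Denominator: 0.1248 + 0.0594 = 0.1842
P(Language I | the observation) = 0.1248 / 0.1842 ≈ 0.6775

0.6775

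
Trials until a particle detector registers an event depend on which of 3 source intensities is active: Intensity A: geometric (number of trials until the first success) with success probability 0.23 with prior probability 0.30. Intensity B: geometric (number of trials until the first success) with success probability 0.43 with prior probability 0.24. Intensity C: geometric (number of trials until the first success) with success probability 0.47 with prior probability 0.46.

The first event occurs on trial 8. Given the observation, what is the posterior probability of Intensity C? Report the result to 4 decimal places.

0.1625

By Bayes' theorem, P(k | x) = π_k f_k(x) / Σ_j π_j f_j(x).
Evaluate each component's likelihood at the observed value:
  p_A = 0.0369116
  p_B = 0.00840606
  p_C = 0.00552114
Unnormalised posteriors:
  π_A·p_A = 0.30 × 0.0369116 = 0.0110735
  π_B·p_B = 0.24 × 0.00840606 = 0.00201745
  π_C·p_C = 0.46 × 0.00552114 = 0.00253973
Marginal: 0.0110735 + 0.00201745 + 0.00253973 = 0.0156307
P(Intensity C | data) = 0.00253973 / 0.0156307 ≈ 0.1625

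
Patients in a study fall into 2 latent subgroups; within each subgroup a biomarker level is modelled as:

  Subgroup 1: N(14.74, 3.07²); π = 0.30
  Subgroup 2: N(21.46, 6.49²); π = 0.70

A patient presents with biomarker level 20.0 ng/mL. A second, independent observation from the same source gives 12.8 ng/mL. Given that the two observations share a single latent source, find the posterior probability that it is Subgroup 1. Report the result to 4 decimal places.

P(component k | x) = π_k·f_k(x) / marginal(x), where marginal(x) = Σ_j π_j·f_j(x).
Since both observations come from the same component, the likelihood for component k is f_k(x₁)·f_k(x₂).
  L_1 = [(1/(3.07·√(2π)))·exp(−(20.0−14.74)²/(2·3.07²)) = 0.129949·exp(-1.46779) = 0.0299445] × [0.106429] = 0.00318696
  L_2 = [(1/(6.49·√(2π)))·exp(−(20.0−21.46)²/(2·6.49²)) = 0.061470·exp(-0.02530) = 0.0599344] × [0.0252366] = 0.00151254
Multiply by the mixture weights:
  π_1·L_1 = 0.30 × 0.00318696 = 0.000956088
  π_2·L_2 = 0.70 × 0.00151254 = 0.00105878
Denominator: 0.000956088 + 0.00105878 = 0.00201487
Responsibility of Subgroup 1: 0.000956088 / 0.00201487 ≈ 0.4745

0.4745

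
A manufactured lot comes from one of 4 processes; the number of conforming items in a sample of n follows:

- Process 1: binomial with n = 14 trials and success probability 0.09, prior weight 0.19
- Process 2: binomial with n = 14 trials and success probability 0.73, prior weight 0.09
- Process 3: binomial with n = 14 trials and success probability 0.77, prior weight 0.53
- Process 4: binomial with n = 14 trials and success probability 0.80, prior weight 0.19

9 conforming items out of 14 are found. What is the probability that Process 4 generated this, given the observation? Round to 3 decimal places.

Apply Bayes' rule: the posterior for each component is proportional to its prior times its likelihood at x.
Evaluate each component's likelihood at the observed value:
  L_1 = C(14,9)·0.09^9·0.91^5 = 2002·3.8742e-10·0.624032 = 4.84009e-07
  L_2 = C(14,9)·0.73^9·0.27^5 = 2002·0.0588716·0.00143489 = 0.169118
  L_3 = C(14,9)·0.77^9·0.23^5 = 2002·0.0951517·0.000643634 = 0.122608
  L_4 = C(14,9)·0.80^9·0.20^5 = 2002·0.134218·0.00032 = 0.0859852
Multiply by the mixture weights:
  π_1·L_1 = 0.19 × 4.84009e-07 = 9.19617e-08
  π_2·L_2 = 0.09 × 0.169118 = 0.0152206
  π_3·L_3 = 0.53 × 0.122608 = 0.0649824
  π_4·L_4 = 0.19 × 0.0859852 = 0.0163372
Sum: 9.19617e-08 + 0.0152206 + 0.0649824 + 0.0163372 = 0.0965403
P(Process 4 | data) ≈ 0.169

0.169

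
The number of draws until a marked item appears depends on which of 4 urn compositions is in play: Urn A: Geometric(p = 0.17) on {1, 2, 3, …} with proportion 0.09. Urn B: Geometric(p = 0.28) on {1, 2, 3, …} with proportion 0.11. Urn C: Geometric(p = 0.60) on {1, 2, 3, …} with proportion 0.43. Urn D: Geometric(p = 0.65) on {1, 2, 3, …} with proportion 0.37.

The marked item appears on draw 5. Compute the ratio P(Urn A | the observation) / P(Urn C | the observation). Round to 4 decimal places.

Posterior odds = (π_i f_i(x)) / (π_j f_j(x)); the normalising sum cancels.
Component likelihoods at x = 5:
  L_A = 0.0806791
  L_B = 0.0752468
  L_C = 0.01536
  L_D = 0.00975406
0.00726112 / 0.0066048 ≈ 1.0994

1.0994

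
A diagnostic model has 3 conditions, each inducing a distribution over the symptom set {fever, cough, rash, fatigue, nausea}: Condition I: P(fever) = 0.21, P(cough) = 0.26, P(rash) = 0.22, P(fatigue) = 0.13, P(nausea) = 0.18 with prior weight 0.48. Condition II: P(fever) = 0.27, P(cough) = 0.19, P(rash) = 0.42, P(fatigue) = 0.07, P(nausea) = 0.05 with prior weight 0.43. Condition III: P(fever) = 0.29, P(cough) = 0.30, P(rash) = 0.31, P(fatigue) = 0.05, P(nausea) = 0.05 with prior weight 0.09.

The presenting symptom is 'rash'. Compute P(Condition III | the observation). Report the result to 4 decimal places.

0.0888

Apply Bayes' rule: the posterior for each component is proportional to its prior times its likelihood at x.
Categorical probabilities:
  f_I = 0.22
  f_II = 0.42
  f_III = 0.31
Prior × likelihood for each component:
  P(Z=I)·f_I = 0.48 × 0.22 = 0.1056
  P(Z=II)·f_II = 0.43 × 0.42 = 0.1806
  P(Z=III)·f_III = 0.09 × 0.31 = 0.0279
Sum: 0.1056 + 0.1806 + 0.0279 = 0.3141
P(Condition III | 'rash') ≈ 0.0888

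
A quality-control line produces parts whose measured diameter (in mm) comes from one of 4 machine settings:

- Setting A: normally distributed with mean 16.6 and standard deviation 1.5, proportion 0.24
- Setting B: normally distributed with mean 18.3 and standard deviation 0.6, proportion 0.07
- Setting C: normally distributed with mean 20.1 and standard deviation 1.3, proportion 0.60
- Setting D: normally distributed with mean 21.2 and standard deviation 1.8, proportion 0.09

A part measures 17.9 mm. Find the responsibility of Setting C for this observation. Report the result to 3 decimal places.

By Bayes' theorem, P(k | x) = π_k f_k(x) / Σ_j π_j f_j(x).
Normal densities:
  p_A = (1/(1.5·√(2π)))·exp(−(17.9−16.6)²/(2·1.5²)) = 0.265962·exp(-0.37556) = 0.182691
  p_B = (1/(0.6·√(2π)))·exp(−(17.9−18.3)²/(2·0.6²)) = 0.664904·exp(-0.22222) = 0.532413
  p_C = (1/(1.3·√(2π)))·exp(−(17.9−20.1)²/(2·1.3²)) = 0.306879·exp(-1.43195) = 0.0732955
  p_D = (1/(1.8·√(2π)))·exp(−(17.9−21.2)²/(2·1.8²)) = 0.221635·exp(-1.68056) = 0.041284
Weight by the priors:
  π_A·p_A = 0.24 × 0.182691 = 0.0438458
  π_B·p_B = 0.07 × 0.532413 = 0.0372689
  π_C·p_C = 0.60 × 0.0732955 = 0.0439773
  π_D·p_D = 0.09 × 0.041284 = 0.00371556
Sum: 0.0438458 + 0.0372689 + 0.0439773 + 0.00371556 = 0.128808
Responsibility of Setting C: 0.0439773 / 0.128808 ≈ 0.341

0.341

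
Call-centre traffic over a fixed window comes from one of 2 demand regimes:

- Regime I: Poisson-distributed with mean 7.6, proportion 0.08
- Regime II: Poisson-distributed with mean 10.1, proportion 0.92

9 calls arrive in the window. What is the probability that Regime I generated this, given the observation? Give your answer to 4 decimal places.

0.0757

Posterior ∝ prior × likelihood, so P(k | x) ∝ π_k f_k(x); normalise over all components.
Component likelihoods at x = 9 calls:
  L_I = 0.11666
  L_II = 0.12381
Unnormalised posteriors:
  π_I·L_I = 0.08 × 0.11666 = 0.00933278
  π_II·L_II = 0.92 × 0.12381 = 0.113905
Denominator: 0.00933278 + 0.113905 = 0.123238
So the posterior for Regime I is 0.00933278 / 0.123238 ≈ 0.0757.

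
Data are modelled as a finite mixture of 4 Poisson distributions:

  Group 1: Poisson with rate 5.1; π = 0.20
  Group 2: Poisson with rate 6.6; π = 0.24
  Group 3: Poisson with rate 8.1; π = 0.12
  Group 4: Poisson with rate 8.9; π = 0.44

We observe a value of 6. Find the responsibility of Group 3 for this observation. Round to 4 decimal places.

0.1162

By Bayes' theorem, P(k | x) = P(Z=k) f_k(x) / Σ_j P(Z=j) f_j(x).
Evaluate each component's likelihood at the observed value:
  f_1 = e^(−5.1)·5.1^6/6! = 0.149
  f_2 = e^(−6.6)·6.6^6/6! = 0.156166
  f_3 = e^(−8.1)·8.1^6/6! = 0.119067
  f_4 = e^(−8.9)·8.9^6/6! = 0.0941427
Prior × likelihood for each component:
  P(Z=1)·f_1 = 0.20 × 0.149 = 0.0298
  P(Z=2)·f_2 = 0.24 × 0.156166 = 0.0374799
  P(Z=3)·f_3 = 0.12 × 0.119067 = 0.0142881
  P(Z=4)·f_4 = 0.44 × 0.0941427 = 0.0414228
Evidence: 0.0298 + 0.0374799 + 0.0142881 + 0.0414228 = 0.122991
P(Group 3 | the observation) ≈ 0.1162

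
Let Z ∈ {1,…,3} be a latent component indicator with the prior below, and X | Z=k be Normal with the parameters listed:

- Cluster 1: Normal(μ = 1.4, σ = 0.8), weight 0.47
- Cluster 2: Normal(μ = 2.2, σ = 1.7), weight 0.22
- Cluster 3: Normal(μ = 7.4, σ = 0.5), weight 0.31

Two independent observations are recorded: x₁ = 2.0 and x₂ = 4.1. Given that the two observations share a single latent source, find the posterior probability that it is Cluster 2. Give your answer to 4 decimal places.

Posterior ∝ prior × likelihood, so P(k | x) ∝ π_k f_k(x); normalise over all components.
Since both observations come from the same component, the likelihood for component k is f_k(x₁)·f_k(x₂).
  p_1 = [0.376422] × [0.0016764] = 0.000631033
  p_2 = [0.233054] × [0.125665] = 0.0292867
  p_3 = [3.74874e-26] × [2.77336e-10] = 1.03966e-35
Weight by the priors:
  π_1·p_1 = 0.47 × 0.000631033 = 0.000296585
  π_2·p_2 = 0.22 × 0.0292867 = 0.00644308
  π_3·p_3 = 0.31 × 1.03966e-35 = 3.22295e-36
Normaliser: 0.000296585 + 0.00644308 + 3.22295e-36 = 0.00673966
So the posterior for Cluster 2 is 0.00644308 / 0.00673966 ≈ 0.9560.

0.9560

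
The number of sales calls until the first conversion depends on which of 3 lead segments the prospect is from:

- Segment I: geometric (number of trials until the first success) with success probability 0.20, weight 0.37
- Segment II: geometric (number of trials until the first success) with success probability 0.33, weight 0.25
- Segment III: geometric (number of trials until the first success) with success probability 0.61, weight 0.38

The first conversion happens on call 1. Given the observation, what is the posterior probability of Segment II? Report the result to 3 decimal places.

0.212

P(component k | x) = w_k·f_k(x) / marginal(x), where marginal(x) = Σ_j w_j·f_j(x).
Component likelihoods at x = 1:
  p_I = 0.20·(1−0.20)^0 = 0.20·1 = 0.2
  p_II = 0.33·(1−0.33)^0 = 0.33·1 = 0.33
  p_III = 0.61·(1−0.61)^0 = 0.61·1 = 0.61
Prior × likelihood for each component:
  w_I·p_I = 0.37 × 0.2 = 0.074
  w_II·p_II = 0.25 × 0.33 = 0.0825
  w_III·p_III = 0.38 × 0.61 = 0.2318
Marginal: 0.074 + 0.0825 + 0.2318 = 0.3883
So the posterior for Segment II is 0.0825 / 0.3883 ≈ 0.212.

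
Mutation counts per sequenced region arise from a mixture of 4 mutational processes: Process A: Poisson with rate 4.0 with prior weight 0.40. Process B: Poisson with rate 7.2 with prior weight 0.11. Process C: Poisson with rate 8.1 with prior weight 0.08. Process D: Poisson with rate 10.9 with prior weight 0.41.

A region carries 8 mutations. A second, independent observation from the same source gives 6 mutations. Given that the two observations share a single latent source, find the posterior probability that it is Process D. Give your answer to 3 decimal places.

0.255

The responsibility of component k is P(Z=k) f_k(x) divided by Σ_j P(Z=j) f_j(x).
Since both observations come from the same component, the likelihood for component k is f_k(x₁)·f_k(x₂).
  p_A = [e^(−4.0)·4.0^8/8! = 0.0297702] × [0.104196] = 0.00310192
  p_B = [e^(−7.2)·7.2^8/8! = 0.133727] × [0.144458] = 0.019318
  p_C = [e^(−8.1)·8.1^8/8! = 0.1395] × [0.119067] = 0.0166099
  p_D = [e^(−10.9)·10.9^8/8! = 0.0912182] × [0.0429949] = 0.00392192
Unnormalised posteriors:
  P(Z=A)·p_A = 0.40 × 0.00310192 = 0.00124077
  P(Z=B)·p_B = 0.11 × 0.019318 = 0.00212498
  P(Z=C)·p_C = 0.08 × 0.0166099 = 0.00132879
  P(Z=D)·p_D = 0.41 × 0.00392192 = 0.00160799
Sum: 0.00124077 + 0.00212498 + 0.00132879 + 0.00160799 = 0.00630252
So the posterior for Process D is 0.00160799 / 0.00630252 ≈ 0.255.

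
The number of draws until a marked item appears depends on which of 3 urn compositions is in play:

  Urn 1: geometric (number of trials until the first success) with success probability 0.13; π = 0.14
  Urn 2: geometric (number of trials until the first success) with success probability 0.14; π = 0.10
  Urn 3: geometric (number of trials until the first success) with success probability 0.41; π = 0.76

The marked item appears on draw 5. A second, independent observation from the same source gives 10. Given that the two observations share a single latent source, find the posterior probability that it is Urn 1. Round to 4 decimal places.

0.4856

P(component k | x) = π_k·f_k(x) / marginal(x), where marginal(x) = Σ_j π_j·f_j(x).
Since both observations come from the same component, the likelihood for component k is f_k(x₁)·f_k(x₂).
  f_1 = [0.0744767] × [0.0371207] = 0.00276463
  f_2 = [0.0765811] × [0.0360258] = 0.0027589
  f_3 = [0.0496812] × [0.00355183] = 0.000176459
Prior × likelihood for each component:
  π_1·f_1 = 0.14 × 0.00276463 = 0.000387048
  π_2·f_2 = 0.10 × 0.0027589 = 0.00027589
  π_3·f_3 = 0.76 × 0.000176459 = 0.000134109
Sum: 0.000387048 + 0.00027589 + 0.000134109 = 0.000797047
P(Urn 1 | x₁, x₂) ≈ 0.4856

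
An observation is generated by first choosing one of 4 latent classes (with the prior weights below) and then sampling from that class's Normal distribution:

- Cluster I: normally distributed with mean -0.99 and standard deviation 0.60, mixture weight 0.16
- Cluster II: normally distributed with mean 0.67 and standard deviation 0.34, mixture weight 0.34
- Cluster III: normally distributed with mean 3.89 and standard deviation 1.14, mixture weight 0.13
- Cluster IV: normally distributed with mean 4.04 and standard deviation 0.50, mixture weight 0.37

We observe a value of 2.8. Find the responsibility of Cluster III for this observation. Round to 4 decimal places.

P(component k | x) = π_k·f_k(x) / marginal(x), where marginal(x) = Σ_j π_j·f_j(x).
Component likelihoods at x = 2.8:
  p_I = 1.44053e-09
  p_II = 3.52495e-09
  p_III = 0.221558
  p_IV = 0.0368466
Multiply by the mixture weights:
  π_I·p_I = 0.16 × 1.44053e-09 = 2.30485e-10
  π_II·p_II = 0.34 × 3.52495e-09 = 1.19848e-09
  π_III·p_III = 0.13 × 0.221558 = 0.0288026
  π_IV·p_IV = 0.37 × 0.0368466 = 0.0136332
Sum: 2.30485e-10 + 1.19848e-09 + 0.0288026 + 0.0136332 = 0.0424358
P(Cluster III | data) = 0.0288026 / 0.0424358 ≈ 0.6787

0.6787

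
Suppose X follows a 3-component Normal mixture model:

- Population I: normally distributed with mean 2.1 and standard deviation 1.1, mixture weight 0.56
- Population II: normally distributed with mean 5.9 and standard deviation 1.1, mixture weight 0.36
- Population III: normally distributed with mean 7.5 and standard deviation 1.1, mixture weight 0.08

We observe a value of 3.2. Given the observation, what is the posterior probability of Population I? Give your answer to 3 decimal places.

0.950

Posterior ∝ prior × likelihood, so P(k | x) ∝ P(Z=k) f_k(x); normalise over all components.
Normal densities:
  f_I = 0.219973
  f_II = 0.0178341
  f_III = 0.000174298
Multiply by the mixture weights:
  P(Z=I)·f_I = 0.56 × 0.219973 = 0.123185
  P(Z=II)·f_II = 0.36 × 0.0178341 = 0.00642026
  P(Z=III)·f_III = 0.08 × 0.000174298 = 1.39438e-05
Sum: 0.123185 + 0.00642026 + 1.39438e-05 = 0.129619
P(Population I | x) = 0.123185 / 0.129619 ≈ 0.950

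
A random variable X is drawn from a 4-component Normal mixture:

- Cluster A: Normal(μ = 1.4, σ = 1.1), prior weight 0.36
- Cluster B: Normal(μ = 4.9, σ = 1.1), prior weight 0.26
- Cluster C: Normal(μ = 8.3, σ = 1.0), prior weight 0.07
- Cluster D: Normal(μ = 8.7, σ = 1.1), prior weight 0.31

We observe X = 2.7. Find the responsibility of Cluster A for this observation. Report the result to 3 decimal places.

P(component k | x) = π_k·f_k(x) / marginal(x), where marginal(x) = Σ_j π_j·f_j(x).
Normal densities:
  L_A = 0.180397
  L_B = 0.0490827
  L_C = 6.18262e-08
  L_D = 1.25585e-07
Unnormalised posteriors:
  π_A·L_A = 0.36 × 0.180397 = 0.0649429
  π_B·L_B = 0.26 × 0.0490827 = 0.0127615
  π_C·L_C = 0.07 × 6.18262e-08 = 4.32783e-09
  π_D·L_D = 0.31 × 1.25585e-07 = 3.89314e-08
Normaliser: 0.0649429 + 0.0127615 + 4.32783e-09 + 3.89314e-08 = 0.0777044
P(Cluster A | data) ≈ 0.836

0.836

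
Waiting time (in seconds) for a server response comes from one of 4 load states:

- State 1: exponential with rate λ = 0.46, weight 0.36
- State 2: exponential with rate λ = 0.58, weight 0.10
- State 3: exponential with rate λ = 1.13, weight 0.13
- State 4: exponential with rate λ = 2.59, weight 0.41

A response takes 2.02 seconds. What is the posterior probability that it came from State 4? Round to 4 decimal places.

0.0546

The responsibility of component k is w_k f_k(x) divided by Σ_j w_j f_j(x).
Exponential densities:
  f_1 = 0.46·e^(−0.46·2.02) = 0.46·e^(−0.9292) = 0.18164
  f_2 = 0.58·e^(−0.58·2.02) = 0.58·e^(−1.1716) = 0.179725
  f_3 = 1.13·e^(−1.13·2.02) = 1.13·e^(−2.2826) = 0.115281
  f_4 = 2.59·e^(−2.59·2.02) = 2.59·e^(−5.2318) = 0.0138407
Multiply by the mixture weights:
  w_1·f_1 = 0.36 × 0.18164 = 0.0653904
  w_2·f_2 = 0.10 × 0.179725 = 0.0179725
  w_3·f_3 = 0.13 × 0.115281 = 0.0149865
  w_4·f_4 = 0.41 × 0.0138407 = 0.00567468
Sum: 0.0653904 + 0.0179725 + 0.0149865 + 0.00567468 = 0.104024
P(State 4 | 2.02 seconds) = 0.00567468 / 0.104024 ≈ 0.0546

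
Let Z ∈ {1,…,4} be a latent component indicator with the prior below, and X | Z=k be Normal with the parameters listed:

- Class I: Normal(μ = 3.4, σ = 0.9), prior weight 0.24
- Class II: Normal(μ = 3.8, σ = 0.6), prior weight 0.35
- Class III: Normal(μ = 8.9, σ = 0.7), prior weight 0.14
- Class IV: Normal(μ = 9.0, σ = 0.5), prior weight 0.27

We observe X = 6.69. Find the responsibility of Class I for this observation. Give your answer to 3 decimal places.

Apply Bayes' rule: the posterior for each component is proportional to its prior times its likelihood at x.
Component likelihoods at x = 6.69:
  L_I = (1/(0.9·√(2π)))·exp(−(6.69−3.4)²/(2·0.9²)) = 0.443269·exp(-6.68154) = 0.000555789
  L_II = (1/(0.6·√(2π)))·exp(−(6.69−3.8)²/(2·0.6²)) = 0.664904·exp(-11.60014) = 6.09372e-06
  L_III = (1/(0.7·√(2π)))·exp(−(6.69−8.9)²/(2·0.7²)) = 0.569918·exp(-4.98378) = 0.00390289
  L_IV = (1/(0.5·√(2π)))·exp(−(6.69−9.0)²/(2·0.5²)) = 0.797885·exp(-10.67220) = 1.84953e-05
Unnormalised posteriors:
  P(Z=I)·L_I = 0.24 × 0.000555789 = 0.000133389
  P(Z=II)·L_II = 0.35 × 6.09372e-06 = 2.1328e-06
  P(Z=III)·L_III = 0.14 × 0.00390289 = 0.000546404
  P(Z=IV)·L_IV = 0.27 × 1.84953e-05 = 4.99374e-06
Marginal: 0.000133389 + 2.1328e-06 + 0.000546404 + 4.99374e-06 = 0.00068692
P(Class I | x) ≈ 0.194

0.194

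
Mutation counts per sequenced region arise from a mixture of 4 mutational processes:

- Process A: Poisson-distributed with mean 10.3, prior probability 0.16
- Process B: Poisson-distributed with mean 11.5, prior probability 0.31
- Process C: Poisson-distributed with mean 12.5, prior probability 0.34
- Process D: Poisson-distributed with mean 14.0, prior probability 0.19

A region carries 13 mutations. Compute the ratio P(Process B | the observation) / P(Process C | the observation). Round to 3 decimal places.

0.838

The posterior odds equal the prior odds times the likelihood ratio: (w_i/w_j)·(f_i(x)/f_j(x)).
Component likelihoods at x = 13 mutations:
  L_A = e^(−10.3)·10.3^13/13! = 0.0793178
  L_B = e^(−11.5)·11.5^13/13! = 0.100093
  L_C = e^(−12.5)·12.5^13/13! = 0.10886
  L_D = e^(−14.0)·14.0^13/13! = 0.105989
0.0310289 / 0.0370124 ≈ 0.838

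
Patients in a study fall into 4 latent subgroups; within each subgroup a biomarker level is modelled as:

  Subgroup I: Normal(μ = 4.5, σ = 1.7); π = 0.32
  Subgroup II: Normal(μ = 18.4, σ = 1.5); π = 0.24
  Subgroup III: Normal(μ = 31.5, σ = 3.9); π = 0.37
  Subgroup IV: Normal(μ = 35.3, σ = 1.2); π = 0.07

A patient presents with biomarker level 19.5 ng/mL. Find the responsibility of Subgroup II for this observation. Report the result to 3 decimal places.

Posterior ∝ prior × likelihood, so P(k | x) ∝ π_k f_k(x); normalise over all components.
Normal densities:
  p_I = (1/(1.7·√(2π)))·exp(−(19.5−4.5)²/(2·1.7²)) = 0.234672·exp(-38.92734) = 2.9143e-18
  p_II = (1/(1.5·√(2π)))·exp(−(19.5−18.4)²/(2·1.5²)) = 0.265962·exp(-0.26889) = 0.203255
  p_III = (1/(3.9·√(2π)))·exp(−(19.5−31.5)²/(2·3.9²)) = 0.102293·exp(-4.73373) = 0.000899526
  p_IV = (1/(1.2·√(2π)))·exp(−(19.5−35.3)²/(2·1.2²)) = 0.332452·exp(-86.68056) = 7.53081e-39
Prior × likelihood for each component:
  π_I·p_I = 0.32 × 2.9143e-18 = 9.32576e-19
  π_II·p_II = 0.24 × 0.203255 = 0.0487813
  π_III·p_III = 0.37 × 0.000899526 = 0.000332825
  π_IV·p_IV = 0.07 × 7.53081e-39 = 5.27157e-40
Denominator: 9.32576e-19 + 0.0487813 + 0.000332825 + 5.27157e-40 = 0.0491141
Responsibility of Subgroup II: 0.0487813 / 0.0491141 ≈ 0.993

0.993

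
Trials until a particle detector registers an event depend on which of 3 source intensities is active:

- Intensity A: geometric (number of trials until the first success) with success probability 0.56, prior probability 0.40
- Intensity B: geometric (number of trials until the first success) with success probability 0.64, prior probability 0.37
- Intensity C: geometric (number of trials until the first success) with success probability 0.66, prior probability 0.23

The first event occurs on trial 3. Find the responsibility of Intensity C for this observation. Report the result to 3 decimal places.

Apply Bayes' rule: the posterior for each component is proportional to its prior times its likelihood at x.
Geometric probabilities:
  f_A = 0.108416
  f_B = 0.082944
  f_C = 0.076296
Unnormalised posteriors:
  π_A·f_A = 0.40 × 0.108416 = 0.0433664
  π_B·f_B = 0.37 × 0.082944 = 0.0306893
  π_C·f_C = 0.23 × 0.076296 = 0.0175481
Marginal: 0.0433664 + 0.0306893 + 0.0175481 = 0.0916038
P(Intensity C | the observation) ≈ 0.192

0.192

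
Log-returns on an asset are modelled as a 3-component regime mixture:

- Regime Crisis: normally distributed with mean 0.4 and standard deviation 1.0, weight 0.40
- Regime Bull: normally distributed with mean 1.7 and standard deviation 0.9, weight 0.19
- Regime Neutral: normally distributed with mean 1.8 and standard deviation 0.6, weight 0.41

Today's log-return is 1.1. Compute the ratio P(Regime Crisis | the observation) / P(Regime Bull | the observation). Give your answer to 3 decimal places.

Only the two components matter; the odds are (w_i f_i(x)) / (w_j f_j(x)).
Component likelihoods at x = 1.1:
  f_Crisis = (1/(1.0·√(2π)))·exp(−(1.1−0.4)²/(2·1.0²)) = 0.398942·exp(-0.24500) = 0.312254
  f_Bull = (1/(0.9·√(2π)))·exp(−(1.1−1.7)²/(2·0.9²)) = 0.443269·exp(-0.22222) = 0.354942
  f_Neutral = (1/(0.6·√(2π)))·exp(−(1.1−1.8)²/(2·0.6²)) = 0.664904·exp(-0.68056) = 0.336664
Posterior odds = (w_Crisis·f_Crisis) / (w_Bull·f_Bull) = (0.40·0.312254) / (0.19·0.354942) = 0.124902 / 0.067439 ≈ 1.852

1.852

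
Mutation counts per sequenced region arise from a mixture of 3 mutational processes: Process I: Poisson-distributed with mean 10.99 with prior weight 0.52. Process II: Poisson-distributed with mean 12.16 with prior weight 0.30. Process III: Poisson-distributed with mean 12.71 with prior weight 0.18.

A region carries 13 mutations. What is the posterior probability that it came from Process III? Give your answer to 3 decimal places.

0.198

By Bayes' theorem, P(k | x) = π_k f_k(x) / Σ_j π_j f_j(x).
Component likelihoods at x = 13 mutations:
  L_I = e^(−10.99)·10.99^13/13! = 0.0924258
  L_II = e^(−12.16)·12.16^13/13! = 0.106865
  L_III = e^(−12.71)·12.71^13/13! = 0.109579
Multiply by the mixture weights:
  π_I·L_I = 0.52 × 0.0924258 = 0.0480614
  π_II·L_II = 0.30 × 0.106865 = 0.0320595
  π_III·L_III = 0.18 × 0.109579 = 0.0197243
Sum: 0.0480614 + 0.0320595 + 0.0197243 = 0.0998452
Responsibility of Process III: 0.0197243 / 0.0998452 ≈ 0.198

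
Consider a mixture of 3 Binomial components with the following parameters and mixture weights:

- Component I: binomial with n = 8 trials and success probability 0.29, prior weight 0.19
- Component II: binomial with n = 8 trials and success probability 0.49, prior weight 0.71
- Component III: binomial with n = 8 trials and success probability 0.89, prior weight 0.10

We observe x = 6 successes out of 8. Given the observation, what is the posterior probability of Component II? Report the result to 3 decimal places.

The responsibility of component k is π_k f_k(x) divided by Σ_j π_j f_j(x).
Component likelihoods at x = 6 successes out of 8:
  p_I = C(8,6)·0.29^6·0.71^2 = 28·0.000594823·0.5041 = 0.00839581
  p_II = C(8,6)·0.49^6·0.51^2 = 28·0.0138413·0.2601 = 0.100803
  p_III = C(8,6)·0.89^6·0.11^2 = 28·0.496981·0.0121 = 0.168377
Weight by the priors:
  π_I·p_I = 0.19 × 0.00839581 = 0.0015952
  π_II·p_II = 0.71 × 0.100803 = 0.0715704
  π_III·p_III = 0.10 × 0.168377 = 0.0168377
Normaliser: 0.0015952 + 0.0715704 + 0.0168377 = 0.0900033
P(Component II | data) = 0.0715704 / 0.0900033 ≈ 0.795

0.795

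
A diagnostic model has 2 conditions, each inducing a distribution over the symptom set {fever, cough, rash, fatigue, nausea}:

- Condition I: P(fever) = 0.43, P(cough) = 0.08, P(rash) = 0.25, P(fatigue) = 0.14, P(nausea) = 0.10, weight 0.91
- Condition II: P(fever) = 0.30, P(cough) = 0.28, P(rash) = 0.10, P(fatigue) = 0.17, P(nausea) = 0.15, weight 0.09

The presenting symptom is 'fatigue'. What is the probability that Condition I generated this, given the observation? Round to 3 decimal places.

Apply Bayes' rule: the posterior for each component is proportional to its prior times its likelihood at x.
Component likelihoods at x = 'fatigue':
  L_I = 0.14
  L_II = 0.17
Multiply by the mixture weights:
  π_I·L_I = 0.91 × 0.14 = 0.1274
  π_II·L_II = 0.09 × 0.17 = 0.0153
Sum: 0.1274 + 0.0153 = 0.1427
P(Condition I | data) = 0.1274 / 0.1427 ≈ 0.893

0.893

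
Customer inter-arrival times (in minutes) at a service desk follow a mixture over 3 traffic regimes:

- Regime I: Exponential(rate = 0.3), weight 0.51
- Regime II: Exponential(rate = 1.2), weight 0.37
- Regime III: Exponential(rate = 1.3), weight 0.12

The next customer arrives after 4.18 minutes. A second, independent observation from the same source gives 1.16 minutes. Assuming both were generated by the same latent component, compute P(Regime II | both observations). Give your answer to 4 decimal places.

0.0851

Posterior ∝ prior × likelihood, so P(k | x) ∝ P(Z=k) f_k(x); normalise over all components.
Since both observations come from the same component, the likelihood for component k is f_k(x₁)·f_k(x₂).
  f_I = [0.0856083] × [0.21183] = 0.0181344
  f_II = [0.0079572] × [0.298293] = 0.00237358
  f_III = [0.00567528] × [0.287758] = 0.00163311
Prior × likelihood for each component:
  P(Z=I)·f_I = 0.51 × 0.0181344 = 0.00924853
  P(Z=II)·f_II = 0.37 × 0.00237358 = 0.000878224
  P(Z=III)·f_III = 0.12 × 0.00163311 = 0.000195973
Normaliser: 0.00924853 + 0.000878224 + 0.000195973 = 0.0103227
P(Regime II | x₁, x₂) = 0.000878224 / 0.0103227 ≈ 0.0851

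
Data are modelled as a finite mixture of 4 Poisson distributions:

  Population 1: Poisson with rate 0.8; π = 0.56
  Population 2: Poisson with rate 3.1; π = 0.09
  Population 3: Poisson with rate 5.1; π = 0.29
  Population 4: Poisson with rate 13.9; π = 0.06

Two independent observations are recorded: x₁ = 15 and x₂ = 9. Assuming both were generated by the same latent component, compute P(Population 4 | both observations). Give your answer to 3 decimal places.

Posterior ∝ prior × likelihood, so P(k | x) ∝ P(Z=k) f_k(x); normalise over all components.
Since both observations come from the same component, the likelihood for component k is f_k(x₁)·f_k(x₂).
  p_1 = [1.20897e-14] × [1.66192e-07] = 2.00921e-21
  p_2 = [8.08375e-07] × [0.00328231] = 2.65334e-09
  p_3 = [0.000191492] × [0.0392163] = 7.50962e-06
  p_4 = [0.0981814] × [0.0490543] = 0.00481622
Multiply by the mixture weights:
  P(Z=1)·p_1 = 0.56 × 2.00921e-21 = 1.12516e-21
  P(Z=2)·p_2 = 0.09 × 2.65334e-09 = 2.388e-10
  P(Z=3)·p_3 = 0.29 × 7.50962e-06 = 2.17779e-06
  P(Z=4)·p_4 = 0.06 × 0.00481622 = 0.000288973
Marginal: 1.12516e-21 + 2.388e-10 + 2.17779e-06 + 0.000288973 = 0.000291151
So the posterior for Population 4 is 0.000288973 / 0.000291151 ≈ 0.993.

0.993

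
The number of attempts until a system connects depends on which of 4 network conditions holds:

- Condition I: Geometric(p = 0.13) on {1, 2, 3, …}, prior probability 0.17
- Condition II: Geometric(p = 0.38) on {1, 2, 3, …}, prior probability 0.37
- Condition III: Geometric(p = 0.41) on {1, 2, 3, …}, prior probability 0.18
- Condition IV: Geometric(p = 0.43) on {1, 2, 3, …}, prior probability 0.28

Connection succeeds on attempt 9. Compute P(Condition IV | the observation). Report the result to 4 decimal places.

0.1052

Posterior ∝ prior × likelihood, so P(k | x) ∝ π_k f_k(x); normalise over all components.
Component likelihoods at x = 9:
  L_I = 0.13·(1−0.13)^8 = 0.13·0.328212 = 0.0426675
  L_II = 0.38·(1−0.38)^8 = 0.38·0.021834 = 0.00829692
  L_III = 0.41·(1−0.41)^8 = 0.41·0.014683 = 0.00602005
  L_IV = 0.43·(1−0.43)^8 = 0.43·0.0111429 = 0.00479145
Multiply by the mixture weights:
  π_I·L_I = 0.17 × 0.0426675 = 0.00725348
  π_II·L_II = 0.37 × 0.00829692 = 0.00306986
  π_III·L_III = 0.18 × 0.00602005 = 0.00108361
  π_IV·L_IV = 0.28 × 0.00479145 = 0.00134161
Normaliser: 0.00725348 + 0.00306986 + 0.00108361 + 0.00134161 = 0.0127486
So the posterior for Condition IV is 0.00134161 / 0.0127486 ≈ 0.1052.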